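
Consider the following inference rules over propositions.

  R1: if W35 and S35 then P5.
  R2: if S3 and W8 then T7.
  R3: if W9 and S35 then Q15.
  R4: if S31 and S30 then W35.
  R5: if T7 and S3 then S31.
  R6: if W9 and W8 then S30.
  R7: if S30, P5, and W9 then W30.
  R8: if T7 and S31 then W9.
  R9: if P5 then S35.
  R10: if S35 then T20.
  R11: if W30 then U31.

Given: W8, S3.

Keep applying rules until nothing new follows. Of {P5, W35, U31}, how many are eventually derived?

From S3 and W8, R2 gives T7.
From T7 and S3, R5 gives S31.
T7 and S31 hold, so W9 follows (R8).
W9 and W8 hold, so S30 follows (R6).
From S31 and S30, R4 gives W35.
P5 would need W35 and S35 (R1), but S35 is never established.
W35: reached.
U31 would need W30 (R11), but W30 is never established.
Reached: W35 — 1 of the 3.

1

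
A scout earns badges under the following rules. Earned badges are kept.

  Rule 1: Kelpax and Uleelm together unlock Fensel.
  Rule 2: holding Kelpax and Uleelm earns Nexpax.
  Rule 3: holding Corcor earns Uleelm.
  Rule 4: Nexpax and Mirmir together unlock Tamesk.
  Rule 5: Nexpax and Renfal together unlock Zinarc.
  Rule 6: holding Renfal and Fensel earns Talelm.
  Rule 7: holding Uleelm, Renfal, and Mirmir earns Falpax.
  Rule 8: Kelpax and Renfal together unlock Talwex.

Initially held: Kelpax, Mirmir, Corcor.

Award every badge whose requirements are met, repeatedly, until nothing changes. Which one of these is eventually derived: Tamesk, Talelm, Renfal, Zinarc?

With Corcor, Uleelm is earned (Rule 3).
With Kelpax and Uleelm, Nexpax is earned (Rule 2).
With Nexpax and Mirmir, Tamesk is earned (Rule 4).
Talelm would need Renfal and Fensel (Rule 6), but Renfal is never earned. Zinarc would need Nexpax and Renfal (Rule 5), but Renfal is never earned. No rule produces Renfal, and it is not given.

Tamesk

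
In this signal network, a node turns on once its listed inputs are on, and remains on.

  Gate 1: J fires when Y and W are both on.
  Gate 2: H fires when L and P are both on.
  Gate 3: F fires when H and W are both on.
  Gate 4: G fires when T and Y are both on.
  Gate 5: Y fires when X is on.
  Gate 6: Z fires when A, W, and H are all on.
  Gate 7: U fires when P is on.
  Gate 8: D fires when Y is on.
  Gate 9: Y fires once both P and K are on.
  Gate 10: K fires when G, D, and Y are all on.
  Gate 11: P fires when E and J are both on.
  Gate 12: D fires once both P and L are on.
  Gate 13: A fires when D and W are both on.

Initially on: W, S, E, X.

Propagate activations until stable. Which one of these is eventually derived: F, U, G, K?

U

X is on, so Y fires (Gate 5).
Gate 1: Y and W on → J on.
Gate 11: E and J on → P on.
P is on, so U fires (Gate 7).
F would need H and W (Gate 3), but H never turns on. K would need G, D, and Y (Gate 10), but G never turns on. G would need T and Y (Gate 4), but T never turns on.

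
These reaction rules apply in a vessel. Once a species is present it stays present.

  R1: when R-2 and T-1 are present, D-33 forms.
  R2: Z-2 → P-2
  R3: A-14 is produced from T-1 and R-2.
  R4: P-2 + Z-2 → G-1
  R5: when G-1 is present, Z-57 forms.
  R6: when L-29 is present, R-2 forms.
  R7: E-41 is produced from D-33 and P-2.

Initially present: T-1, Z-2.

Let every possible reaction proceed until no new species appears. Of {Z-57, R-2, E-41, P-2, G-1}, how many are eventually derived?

Z-2 present → P-2 forms (R2).
P-2 and Z-2 present → G-1 forms (R4).
G-1 present → Z-57 forms (R5).
Z-57: reached.
R-2 would need L-29 (R6), but L-29 never forms.
E-41 would need D-33 and P-2 (R7), but D-33 never forms.
P-2: reached.
G-1: reached.
Reached: Z-57, P-2, and G-1 — 3 of the 5.

3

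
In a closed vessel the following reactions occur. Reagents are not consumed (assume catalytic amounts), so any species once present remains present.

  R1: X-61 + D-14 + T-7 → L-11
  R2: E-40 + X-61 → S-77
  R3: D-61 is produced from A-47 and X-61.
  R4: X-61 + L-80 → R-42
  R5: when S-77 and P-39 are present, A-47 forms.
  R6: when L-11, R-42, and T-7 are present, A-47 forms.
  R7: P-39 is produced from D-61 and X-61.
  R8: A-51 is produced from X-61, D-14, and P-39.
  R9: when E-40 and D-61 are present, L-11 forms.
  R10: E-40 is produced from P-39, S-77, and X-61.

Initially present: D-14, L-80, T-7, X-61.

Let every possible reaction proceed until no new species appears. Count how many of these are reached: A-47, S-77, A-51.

X-61, D-14, and T-7 present → L-11 forms (R1).
X-61 and L-80 present → R-42 forms (R4).
L-11, R-42, and T-7 present → A-47 forms (R6).
A-47 and X-61 present → D-61 forms (R3).
D-61 and X-61 present → P-39 forms (R7).
X-61, D-14, and P-39 present → A-51 forms (R8).
A-47: reached.
S-77 would need E-40 and X-61 (R2), but E-40 never forms.
A-51: reached.
Reached: A-47 and A-51 — 2 of the 3.

2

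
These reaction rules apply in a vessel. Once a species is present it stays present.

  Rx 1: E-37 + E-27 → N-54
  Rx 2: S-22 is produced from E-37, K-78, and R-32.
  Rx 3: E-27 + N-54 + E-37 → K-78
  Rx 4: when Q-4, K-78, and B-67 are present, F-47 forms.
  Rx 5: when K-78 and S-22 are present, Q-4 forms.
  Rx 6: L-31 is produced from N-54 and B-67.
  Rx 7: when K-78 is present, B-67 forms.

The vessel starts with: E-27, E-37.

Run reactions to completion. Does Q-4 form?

Q-4 would need K-78 and S-22 (Rx 5), but S-22 never forms.

No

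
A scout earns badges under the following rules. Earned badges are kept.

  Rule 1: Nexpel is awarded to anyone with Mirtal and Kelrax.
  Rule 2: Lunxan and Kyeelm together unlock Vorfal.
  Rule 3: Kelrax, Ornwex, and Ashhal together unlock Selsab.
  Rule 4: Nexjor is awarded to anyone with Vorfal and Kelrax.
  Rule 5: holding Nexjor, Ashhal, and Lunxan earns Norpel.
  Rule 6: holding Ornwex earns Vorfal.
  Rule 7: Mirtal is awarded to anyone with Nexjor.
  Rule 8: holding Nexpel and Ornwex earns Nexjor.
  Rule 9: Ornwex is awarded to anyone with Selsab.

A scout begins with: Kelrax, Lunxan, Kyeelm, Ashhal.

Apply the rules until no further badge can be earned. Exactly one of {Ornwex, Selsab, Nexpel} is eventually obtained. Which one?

With Lunxan and Kyeelm, Vorfal is earned (Rule 2).
With Vorfal and Kelrax, Nexjor is earned (Rule 4).
With Nexjor, Mirtal is earned (Rule 7).
With Mirtal and Kelrax, Nexpel is earned (Rule 1).
Selsab would need Kelrax, Ornwex, and Ashhal (Rule 3), but Ornwex is never earned. Ornwex would need Selsab (Rule 9), but Selsab is never earned.

Nexpel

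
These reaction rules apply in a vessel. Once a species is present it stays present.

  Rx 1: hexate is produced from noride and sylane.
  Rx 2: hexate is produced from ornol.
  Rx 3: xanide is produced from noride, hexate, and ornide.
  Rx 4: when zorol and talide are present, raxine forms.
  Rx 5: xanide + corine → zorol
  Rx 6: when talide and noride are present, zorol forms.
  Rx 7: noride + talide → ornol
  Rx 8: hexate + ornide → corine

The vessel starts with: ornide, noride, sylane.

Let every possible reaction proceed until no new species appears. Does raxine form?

raxine would need zorol and talide (Rx 4), but talide never forms.

No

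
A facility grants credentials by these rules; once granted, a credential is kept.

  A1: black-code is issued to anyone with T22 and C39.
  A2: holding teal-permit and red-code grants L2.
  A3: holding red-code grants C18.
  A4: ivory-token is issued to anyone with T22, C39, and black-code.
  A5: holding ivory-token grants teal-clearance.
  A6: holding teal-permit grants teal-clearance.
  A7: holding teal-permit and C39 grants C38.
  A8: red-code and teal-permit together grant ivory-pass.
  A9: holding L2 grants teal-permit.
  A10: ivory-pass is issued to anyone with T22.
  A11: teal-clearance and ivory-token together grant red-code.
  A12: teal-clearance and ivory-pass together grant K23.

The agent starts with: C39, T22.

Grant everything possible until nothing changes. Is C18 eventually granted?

Holding T22 and C39 grants black-code (A1).
Holding T22, C39, and black-code grants ivory-token (A4).
Holding ivory-token grants teal-clearance (A5).
Holding teal-clearance and ivory-token grants red-code (A11).
Holding red-code grants C18 (A3).

Yes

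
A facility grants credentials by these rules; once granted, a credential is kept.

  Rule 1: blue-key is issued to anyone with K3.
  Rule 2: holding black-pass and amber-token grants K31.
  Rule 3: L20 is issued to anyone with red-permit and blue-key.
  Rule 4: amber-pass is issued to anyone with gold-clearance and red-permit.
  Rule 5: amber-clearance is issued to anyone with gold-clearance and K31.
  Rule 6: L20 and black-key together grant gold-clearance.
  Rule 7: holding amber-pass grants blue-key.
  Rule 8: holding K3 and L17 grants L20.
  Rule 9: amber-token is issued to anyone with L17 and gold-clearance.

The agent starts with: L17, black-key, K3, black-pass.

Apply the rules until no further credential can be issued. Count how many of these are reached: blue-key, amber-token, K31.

3

Holding K3 grants blue-key (Rule 1).
Holding K3 and L17 grants L20 (Rule 8).
Holding L20 and black-key grants gold-clearance (Rule 6).
Holding L17 and gold-clearance grants amber-token (Rule 9).
Holding black-pass and amber-token grants K31 (Rule 2).
blue-key: reached.
amber-token: reached.
K31: reached.
All 3 are reached.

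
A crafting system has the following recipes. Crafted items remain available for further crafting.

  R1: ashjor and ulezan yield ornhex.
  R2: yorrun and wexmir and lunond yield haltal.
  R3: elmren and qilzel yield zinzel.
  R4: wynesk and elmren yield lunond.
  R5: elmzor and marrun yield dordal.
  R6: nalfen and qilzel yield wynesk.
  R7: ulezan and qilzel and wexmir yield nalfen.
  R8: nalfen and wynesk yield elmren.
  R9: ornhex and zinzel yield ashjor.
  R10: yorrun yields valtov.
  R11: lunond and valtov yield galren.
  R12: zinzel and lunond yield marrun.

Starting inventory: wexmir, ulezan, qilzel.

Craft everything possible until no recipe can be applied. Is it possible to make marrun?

ulezan and qilzel and wexmir → nalfen (R7).
Using R6, nalfen and qilzel make wynesk.
Using R8, nalfen and wynesk make elmren.
elmren and qilzel → zinzel (R3).
Using R4, wynesk and elmren make lunond.
zinzel and lunond → marrun (R12).

Yes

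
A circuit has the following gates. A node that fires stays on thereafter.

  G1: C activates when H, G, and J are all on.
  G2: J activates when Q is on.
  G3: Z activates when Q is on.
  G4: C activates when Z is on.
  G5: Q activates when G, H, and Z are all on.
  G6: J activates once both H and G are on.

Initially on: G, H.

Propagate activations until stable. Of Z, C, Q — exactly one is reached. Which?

G6: H and G on → J on.
G1: H, G, and J on → C on.
Z would need Q (G3), but Q never turns on. Q would need G, H, and Z (G5), but Z never turns on.

C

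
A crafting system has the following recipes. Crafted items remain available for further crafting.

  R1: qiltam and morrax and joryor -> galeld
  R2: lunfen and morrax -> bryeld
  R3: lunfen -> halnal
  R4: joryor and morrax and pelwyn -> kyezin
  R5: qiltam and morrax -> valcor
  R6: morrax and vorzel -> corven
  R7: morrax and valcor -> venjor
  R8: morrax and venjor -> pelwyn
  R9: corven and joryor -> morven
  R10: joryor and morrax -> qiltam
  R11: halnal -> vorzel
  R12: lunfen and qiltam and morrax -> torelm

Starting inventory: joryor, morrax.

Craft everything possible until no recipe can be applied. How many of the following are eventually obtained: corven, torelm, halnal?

corven would need morrax and vorzel (R6), but vorzel is never obtained.
torelm would need lunfen, qiltam, and morrax (R12), but lunfen is never obtained.
halnal would need lunfen (R3), but lunfen is never obtained.
None of the 3 are reached.

0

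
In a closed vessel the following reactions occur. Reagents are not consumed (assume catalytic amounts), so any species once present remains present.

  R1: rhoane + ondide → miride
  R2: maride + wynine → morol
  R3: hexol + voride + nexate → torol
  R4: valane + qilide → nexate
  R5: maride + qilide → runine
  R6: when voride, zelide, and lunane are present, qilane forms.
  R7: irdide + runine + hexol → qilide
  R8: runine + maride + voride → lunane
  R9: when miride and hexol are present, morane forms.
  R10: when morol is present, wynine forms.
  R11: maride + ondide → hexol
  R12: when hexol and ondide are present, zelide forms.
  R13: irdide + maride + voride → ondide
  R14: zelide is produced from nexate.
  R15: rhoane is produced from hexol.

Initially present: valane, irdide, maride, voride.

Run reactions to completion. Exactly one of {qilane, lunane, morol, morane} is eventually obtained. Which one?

irdide, maride, and voride present → ondide forms (R13).
maride and ondide present → hexol forms (R11).
hexol present → rhoane forms (R15).
rhoane and ondide present → miride forms (R1).
miride and hexol present → morane forms (R9).
morol would need maride and wynine (R2), but wynine never forms. lunane would need runine, maride, and voride (R8), but runine never forms. qilane would need voride, zelide, and lunane (R6), but lunane never forms.

morane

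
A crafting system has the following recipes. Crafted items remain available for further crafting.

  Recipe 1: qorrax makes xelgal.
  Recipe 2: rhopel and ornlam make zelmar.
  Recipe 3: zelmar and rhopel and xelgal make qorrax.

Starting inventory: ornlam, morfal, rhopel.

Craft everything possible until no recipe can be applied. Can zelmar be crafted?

rhopel and ornlam → zelmar (Recipe 2).

Yes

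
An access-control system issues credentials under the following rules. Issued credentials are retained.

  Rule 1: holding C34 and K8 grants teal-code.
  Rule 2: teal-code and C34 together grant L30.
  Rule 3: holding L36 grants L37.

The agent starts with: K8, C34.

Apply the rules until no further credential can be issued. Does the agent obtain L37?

No

L37 would need L36 (Rule 3), but L36 is never granted.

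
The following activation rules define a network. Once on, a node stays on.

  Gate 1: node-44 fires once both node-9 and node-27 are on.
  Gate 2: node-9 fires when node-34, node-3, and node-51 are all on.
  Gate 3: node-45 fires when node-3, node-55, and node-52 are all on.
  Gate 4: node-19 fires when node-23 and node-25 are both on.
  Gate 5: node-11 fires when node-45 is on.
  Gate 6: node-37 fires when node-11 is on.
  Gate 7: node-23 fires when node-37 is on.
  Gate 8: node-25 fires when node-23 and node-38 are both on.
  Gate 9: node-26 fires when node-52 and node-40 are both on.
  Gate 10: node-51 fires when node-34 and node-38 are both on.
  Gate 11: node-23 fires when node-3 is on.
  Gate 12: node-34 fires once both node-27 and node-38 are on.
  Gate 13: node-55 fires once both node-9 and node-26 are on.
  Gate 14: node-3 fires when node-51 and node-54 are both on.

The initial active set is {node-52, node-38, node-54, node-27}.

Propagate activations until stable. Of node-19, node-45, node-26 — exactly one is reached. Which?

Gate 12: node-27 and node-38 on → node-34 on.
Gate 10: node-34 and node-38 on → node-51 on.
Gate 14: node-51 and node-54 on → node-3 on.
Gate 11: node-3 on → node-23 on.
Gate 8: node-23 and node-38 on → node-25 on.
node-23 and node-25 are on, so node-19 fires (Gate 4).
node-26 would need node-52 and node-40 (Gate 9), but node-40 never turns on. node-45 would need node-3, node-55, and node-52 (Gate 3), but node-55 never turns on.

node-19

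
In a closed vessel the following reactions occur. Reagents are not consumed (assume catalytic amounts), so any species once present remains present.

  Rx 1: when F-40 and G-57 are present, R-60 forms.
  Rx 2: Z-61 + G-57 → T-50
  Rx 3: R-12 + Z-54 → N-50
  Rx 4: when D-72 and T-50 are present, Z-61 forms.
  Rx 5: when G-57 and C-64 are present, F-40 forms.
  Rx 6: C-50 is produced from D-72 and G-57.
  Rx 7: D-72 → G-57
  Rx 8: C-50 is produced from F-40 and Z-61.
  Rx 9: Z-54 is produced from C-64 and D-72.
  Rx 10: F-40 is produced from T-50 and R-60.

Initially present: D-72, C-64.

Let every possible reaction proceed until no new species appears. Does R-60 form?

D-72 present → G-57 forms (Rx 7).
G-57 and C-64 present → F-40 forms (Rx 5).
F-40 and G-57 present → R-60 forms (Rx 1).

Yes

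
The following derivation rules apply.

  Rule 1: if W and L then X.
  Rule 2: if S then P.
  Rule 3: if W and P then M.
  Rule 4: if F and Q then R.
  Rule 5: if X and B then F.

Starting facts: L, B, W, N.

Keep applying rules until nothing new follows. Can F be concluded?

W and L hold, so X follows (Rule 1).
From X and B, Rule 5 gives F.

Yes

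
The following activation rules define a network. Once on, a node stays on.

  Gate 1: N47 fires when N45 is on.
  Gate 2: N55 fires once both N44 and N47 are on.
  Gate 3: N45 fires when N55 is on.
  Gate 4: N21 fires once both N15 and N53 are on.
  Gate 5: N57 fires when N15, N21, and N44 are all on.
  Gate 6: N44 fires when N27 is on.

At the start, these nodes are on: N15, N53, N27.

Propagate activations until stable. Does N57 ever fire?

Yes

Gate 4: N15 and N53 on → N21 on.
Gate 6: N27 on → N44 on.
Gate 5: N15, N21, and N44 on → N57 on.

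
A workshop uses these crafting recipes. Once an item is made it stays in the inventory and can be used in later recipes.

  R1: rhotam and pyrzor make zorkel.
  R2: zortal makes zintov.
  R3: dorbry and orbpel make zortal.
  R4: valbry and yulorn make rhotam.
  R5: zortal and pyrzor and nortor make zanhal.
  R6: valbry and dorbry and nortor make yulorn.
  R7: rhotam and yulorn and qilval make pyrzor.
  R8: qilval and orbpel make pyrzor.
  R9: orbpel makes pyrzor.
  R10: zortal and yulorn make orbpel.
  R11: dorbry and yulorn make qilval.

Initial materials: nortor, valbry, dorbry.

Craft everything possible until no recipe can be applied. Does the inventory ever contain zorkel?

Yes

Using R6, valbry, dorbry, and nortor make yulorn.
valbry and yulorn → rhotam (R4).
Using R11, dorbry and yulorn make qilval.
rhotam and yulorn and qilval → pyrzor (R7).
rhotam and pyrzor → zorkel (R1).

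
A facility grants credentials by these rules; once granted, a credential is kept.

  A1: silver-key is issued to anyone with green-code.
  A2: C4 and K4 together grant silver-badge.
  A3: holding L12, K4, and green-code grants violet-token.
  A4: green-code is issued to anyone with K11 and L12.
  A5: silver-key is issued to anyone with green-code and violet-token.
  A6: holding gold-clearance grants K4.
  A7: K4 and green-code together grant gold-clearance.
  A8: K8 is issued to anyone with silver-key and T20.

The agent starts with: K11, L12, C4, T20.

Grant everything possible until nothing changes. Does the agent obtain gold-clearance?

No

gold-clearance would need K4 and green-code (A7), but K4 is never granted.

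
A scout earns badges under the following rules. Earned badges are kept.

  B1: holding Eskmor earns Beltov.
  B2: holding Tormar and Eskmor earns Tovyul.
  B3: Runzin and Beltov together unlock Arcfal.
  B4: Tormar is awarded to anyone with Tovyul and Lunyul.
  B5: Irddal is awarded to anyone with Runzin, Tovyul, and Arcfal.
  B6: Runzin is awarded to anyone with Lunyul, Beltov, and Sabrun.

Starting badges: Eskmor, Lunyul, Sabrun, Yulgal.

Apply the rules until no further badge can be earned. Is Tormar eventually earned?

Tormar would need Tovyul and Lunyul (B4), but Tovyul is never earned.

No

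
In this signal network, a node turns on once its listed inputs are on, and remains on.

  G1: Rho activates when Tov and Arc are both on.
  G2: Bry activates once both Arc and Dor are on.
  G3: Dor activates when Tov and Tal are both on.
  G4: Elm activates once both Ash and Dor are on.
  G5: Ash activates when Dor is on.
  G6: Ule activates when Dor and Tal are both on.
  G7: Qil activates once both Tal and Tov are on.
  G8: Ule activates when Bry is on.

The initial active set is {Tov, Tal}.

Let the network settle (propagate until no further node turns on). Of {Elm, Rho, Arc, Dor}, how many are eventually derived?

2

G3: Tov and Tal on → Dor on.
G5: Dor on → Ash on.
G4: Ash and Dor on → Elm on.
Elm: reached.
Rho would need Tov and Arc (G1), but Arc never turns on.
No rule produces Arc, and it is not given.
Dor: reached.
Reached: Elm and Dor — 2 of the 4.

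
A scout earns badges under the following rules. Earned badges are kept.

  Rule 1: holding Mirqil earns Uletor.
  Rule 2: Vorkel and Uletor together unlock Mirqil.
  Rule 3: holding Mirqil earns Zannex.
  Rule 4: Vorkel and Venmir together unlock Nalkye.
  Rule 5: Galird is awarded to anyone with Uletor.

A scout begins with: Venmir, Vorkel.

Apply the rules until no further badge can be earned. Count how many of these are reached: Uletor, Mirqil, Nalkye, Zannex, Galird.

1

With Vorkel and Venmir, Nalkye is earned (Rule 4).
Uletor would need Mirqil (Rule 1), but Mirqil is never earned.
Mirqil would need Vorkel and Uletor (Rule 2), but Uletor is never earned.
Nalkye: reached.
Zannex would need Mirqil (Rule 3), but Mirqil is never earned.
Galird would need Uletor (Rule 5), but Uletor is never earned.
Reached: Nalkye — 1 of the 5.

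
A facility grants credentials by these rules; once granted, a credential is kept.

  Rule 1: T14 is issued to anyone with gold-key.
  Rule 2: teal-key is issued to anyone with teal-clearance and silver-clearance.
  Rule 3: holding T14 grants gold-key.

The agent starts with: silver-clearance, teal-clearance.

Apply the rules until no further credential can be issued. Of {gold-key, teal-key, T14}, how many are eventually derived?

Holding teal-clearance and silver-clearance grants teal-key (Rule 2).
gold-key would need T14 (Rule 3), but T14 is never granted.
teal-key: reached.
T14 would need gold-key (Rule 1), but gold-key is never granted.
Reached: teal-key — 1 of the 3.

1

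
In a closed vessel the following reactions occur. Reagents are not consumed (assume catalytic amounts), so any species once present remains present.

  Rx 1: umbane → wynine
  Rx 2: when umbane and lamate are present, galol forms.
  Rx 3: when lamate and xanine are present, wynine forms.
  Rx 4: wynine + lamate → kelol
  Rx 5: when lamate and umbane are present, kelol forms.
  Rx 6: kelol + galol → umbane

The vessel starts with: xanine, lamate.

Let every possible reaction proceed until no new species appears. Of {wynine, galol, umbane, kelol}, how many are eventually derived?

2

lamate and xanine present → wynine forms (Rx 3).
wynine and lamate present → kelol forms (Rx 4).
wynine: reached.
galol would need umbane and lamate (Rx 2), but umbane never forms.
umbane would need kelol and galol (Rx 6), but galol never forms.
kelol: reached.
Reached: wynine and kelol — 2 of the 4.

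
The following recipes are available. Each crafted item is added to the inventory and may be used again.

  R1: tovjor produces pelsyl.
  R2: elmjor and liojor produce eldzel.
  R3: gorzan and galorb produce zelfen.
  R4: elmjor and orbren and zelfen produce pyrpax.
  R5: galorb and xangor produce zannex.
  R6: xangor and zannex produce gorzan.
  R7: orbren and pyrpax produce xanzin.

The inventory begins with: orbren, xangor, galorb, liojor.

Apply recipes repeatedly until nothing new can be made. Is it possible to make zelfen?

Using R5, galorb and xangor make zannex.
Using R6, xangor and zannex make gorzan.
Using R3, gorzan and galorb make zelfen.

Yes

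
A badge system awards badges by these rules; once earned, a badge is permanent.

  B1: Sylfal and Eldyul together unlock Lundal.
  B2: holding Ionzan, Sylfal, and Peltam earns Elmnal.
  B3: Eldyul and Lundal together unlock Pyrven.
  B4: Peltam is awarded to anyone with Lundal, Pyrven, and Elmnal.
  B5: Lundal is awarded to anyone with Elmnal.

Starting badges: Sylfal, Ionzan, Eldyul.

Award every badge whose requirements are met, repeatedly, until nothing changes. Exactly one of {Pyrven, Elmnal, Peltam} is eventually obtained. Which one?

With Sylfal and Eldyul, Lundal is earned (B1).
With Eldyul and Lundal, Pyrven is earned (B3).
Elmnal would need Ionzan, Sylfal, and Peltam (B2), but Peltam is never earned. Peltam would need Lundal, Pyrven, and Elmnal (B4), but Elmnal is never earned.

Pyrven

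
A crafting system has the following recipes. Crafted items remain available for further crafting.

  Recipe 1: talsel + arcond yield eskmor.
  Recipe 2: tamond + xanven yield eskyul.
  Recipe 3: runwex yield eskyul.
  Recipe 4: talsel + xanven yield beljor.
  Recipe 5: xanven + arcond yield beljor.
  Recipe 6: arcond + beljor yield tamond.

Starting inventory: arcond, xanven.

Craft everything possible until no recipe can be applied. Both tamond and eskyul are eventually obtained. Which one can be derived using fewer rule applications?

tamond: Using Recipe 5, xanven and arcond make beljor. arcond + beljor → tamond (Recipe 6). [2 rule applications]
eskyul: Using Recipe 5, xanven and arcond make beljor. arcond + beljor → tamond (Recipe 6). Using Recipe 2, tamond and xanven make eskyul. [3 rule applications]
tamond needs fewer.

tamond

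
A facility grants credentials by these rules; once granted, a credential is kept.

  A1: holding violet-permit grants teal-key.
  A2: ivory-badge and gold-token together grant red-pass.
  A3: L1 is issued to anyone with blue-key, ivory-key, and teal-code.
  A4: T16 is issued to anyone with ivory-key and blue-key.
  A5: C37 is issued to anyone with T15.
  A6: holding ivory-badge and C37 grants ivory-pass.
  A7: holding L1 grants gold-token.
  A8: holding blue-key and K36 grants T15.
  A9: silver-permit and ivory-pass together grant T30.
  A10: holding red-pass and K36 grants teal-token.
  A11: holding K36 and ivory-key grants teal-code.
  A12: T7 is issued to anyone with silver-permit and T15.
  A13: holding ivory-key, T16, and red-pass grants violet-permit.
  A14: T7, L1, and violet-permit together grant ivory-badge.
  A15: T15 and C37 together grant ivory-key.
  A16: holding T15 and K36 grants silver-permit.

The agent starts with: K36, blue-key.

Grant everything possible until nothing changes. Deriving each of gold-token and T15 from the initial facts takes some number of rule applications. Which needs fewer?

T15: Holding blue-key and K36 grants T15 (A8). [1 rule application]
gold-token: Holding blue-key and K36 grants T15 (A8). Holding T15 grants C37 (A5). Holding T15 and C37 grants ivory-key (A15). Holding K36 and ivory-key grants teal-code (A11). Holding blue-key, ivory-key, and teal-code grants L1 (A3). Holding L1 grants gold-token (A7). [6 rule applications]
T15 needs fewer.

T15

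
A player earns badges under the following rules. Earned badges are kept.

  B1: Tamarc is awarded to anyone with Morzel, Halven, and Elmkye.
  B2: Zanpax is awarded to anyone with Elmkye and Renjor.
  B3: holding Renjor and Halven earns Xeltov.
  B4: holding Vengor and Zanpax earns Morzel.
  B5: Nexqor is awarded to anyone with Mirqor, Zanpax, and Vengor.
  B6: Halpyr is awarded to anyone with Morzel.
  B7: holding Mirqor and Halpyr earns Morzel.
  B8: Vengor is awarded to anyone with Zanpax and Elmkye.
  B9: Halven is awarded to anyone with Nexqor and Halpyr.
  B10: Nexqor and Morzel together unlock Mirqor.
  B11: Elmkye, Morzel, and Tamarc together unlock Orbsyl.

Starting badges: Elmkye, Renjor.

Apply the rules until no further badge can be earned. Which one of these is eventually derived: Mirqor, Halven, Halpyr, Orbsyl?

Halpyr

With Elmkye and Renjor, Zanpax is earned (B2).
With Zanpax and Elmkye, Vengor is earned (B8).
With Vengor and Zanpax, Morzel is earned (B4).
With Morzel, Halpyr is earned (B6).
Orbsyl would need Elmkye, Morzel, and Tamarc (B11), but Tamarc is never earned. Mirqor would need Nexqor and Morzel (B10), but Nexqor is never earned. Halven would need Nexqor and Halpyr (B9), but Nexqor is never earned.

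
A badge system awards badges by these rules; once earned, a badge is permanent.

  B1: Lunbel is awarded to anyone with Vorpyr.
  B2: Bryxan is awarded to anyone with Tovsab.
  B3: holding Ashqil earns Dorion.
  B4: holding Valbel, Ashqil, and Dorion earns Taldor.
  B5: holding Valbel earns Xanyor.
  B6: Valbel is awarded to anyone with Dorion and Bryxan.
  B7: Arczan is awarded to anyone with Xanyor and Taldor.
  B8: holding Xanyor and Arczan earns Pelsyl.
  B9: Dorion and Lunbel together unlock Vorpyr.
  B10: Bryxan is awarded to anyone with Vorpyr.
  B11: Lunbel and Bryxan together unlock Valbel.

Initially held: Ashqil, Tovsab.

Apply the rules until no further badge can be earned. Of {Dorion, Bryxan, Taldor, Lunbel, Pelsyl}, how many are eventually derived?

4

With Ashqil, Dorion is earned (B3).
With Tovsab, Bryxan is earned (B2).
With Dorion and Bryxan, Valbel is earned (B6).
With Valbel, Xanyor is earned (B5).
With Valbel, Ashqil, and Dorion, Taldor is earned (B4).
With Xanyor and Taldor, Arczan is earned (B7).
With Xanyor and Arczan, Pelsyl is earned (B8).
Dorion: reached.
Bryxan: reached.
Taldor: reached.
Lunbel would need Vorpyr (B1), but Vorpyr is never earned.
Pelsyl: reached.
Reached: Dorion, Bryxan, Taldor, and Pelsyl — 4 of the 5.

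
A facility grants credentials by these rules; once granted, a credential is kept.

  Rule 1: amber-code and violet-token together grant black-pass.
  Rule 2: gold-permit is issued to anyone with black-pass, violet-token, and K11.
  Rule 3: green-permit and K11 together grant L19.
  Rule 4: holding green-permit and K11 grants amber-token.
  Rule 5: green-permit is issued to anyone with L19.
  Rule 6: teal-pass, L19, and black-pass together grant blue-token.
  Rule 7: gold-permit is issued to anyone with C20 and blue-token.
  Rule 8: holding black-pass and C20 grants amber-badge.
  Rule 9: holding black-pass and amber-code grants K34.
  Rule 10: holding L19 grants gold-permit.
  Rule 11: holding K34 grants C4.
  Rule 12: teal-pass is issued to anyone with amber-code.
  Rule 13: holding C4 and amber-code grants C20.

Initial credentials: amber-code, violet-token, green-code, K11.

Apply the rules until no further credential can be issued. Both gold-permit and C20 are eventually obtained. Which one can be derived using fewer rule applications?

gold-permit: Holding amber-code and violet-token grants black-pass (Rule 1). Holding black-pass, violet-token, and K11 grants gold-permit (Rule 2). [2 rule applications]
C20: Holding amber-code and violet-token grants black-pass (Rule 1). Holding black-pass and amber-code grants K34 (Rule 9). Holding K34 grants C4 (Rule 11). Holding C4 and amber-code grants C20 (Rule 13). [4 rule applications]
gold-permit needs fewer.

gold-permit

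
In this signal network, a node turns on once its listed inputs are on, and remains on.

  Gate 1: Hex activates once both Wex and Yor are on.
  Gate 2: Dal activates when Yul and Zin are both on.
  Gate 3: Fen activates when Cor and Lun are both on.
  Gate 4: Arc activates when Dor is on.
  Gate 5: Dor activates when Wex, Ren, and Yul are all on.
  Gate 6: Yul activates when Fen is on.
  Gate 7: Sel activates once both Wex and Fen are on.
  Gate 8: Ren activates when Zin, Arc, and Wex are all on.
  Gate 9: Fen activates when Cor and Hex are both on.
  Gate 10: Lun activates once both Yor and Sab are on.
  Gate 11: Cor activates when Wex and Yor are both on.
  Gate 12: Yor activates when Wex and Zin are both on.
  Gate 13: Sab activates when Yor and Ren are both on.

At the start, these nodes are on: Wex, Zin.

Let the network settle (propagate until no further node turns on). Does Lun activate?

No

Lun would need Yor and Sab (Gate 10), but Sab never turns on.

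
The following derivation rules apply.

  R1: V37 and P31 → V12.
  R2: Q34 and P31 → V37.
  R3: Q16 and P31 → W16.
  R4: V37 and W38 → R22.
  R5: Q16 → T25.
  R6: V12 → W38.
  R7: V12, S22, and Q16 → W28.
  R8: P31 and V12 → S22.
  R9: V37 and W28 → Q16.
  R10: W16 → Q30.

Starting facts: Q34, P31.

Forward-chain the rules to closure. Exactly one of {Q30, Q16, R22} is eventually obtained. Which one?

Q34 and P31 hold, so V37 follows (R2).
V37 and P31 hold, so V12 follows (R1).
V12 holds, so W38 follows (R6).
V37 and W38 hold, so R22 follows (R4).
Q30 would need W16 (R10), but W16 is never established. Q16 would need V37 and W28 (R9), but W28 is never established.

R22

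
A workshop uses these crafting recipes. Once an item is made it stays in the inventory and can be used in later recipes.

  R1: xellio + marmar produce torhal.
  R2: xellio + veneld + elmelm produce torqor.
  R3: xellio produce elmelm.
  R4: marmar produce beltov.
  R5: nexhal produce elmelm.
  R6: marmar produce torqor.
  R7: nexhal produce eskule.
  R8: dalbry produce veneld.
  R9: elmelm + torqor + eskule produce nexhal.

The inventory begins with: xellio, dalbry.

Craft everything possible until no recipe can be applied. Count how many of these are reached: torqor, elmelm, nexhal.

2

xellio → elmelm (R3).
Using R8, dalbry makes veneld.
xellio + veneld + elmelm → torqor (R2).
torqor: reached.
elmelm: reached.
nexhal would need elmelm, torqor, and eskule (R9), but eskule is never obtained.
Reached: torqor and elmelm — 2 of the 3.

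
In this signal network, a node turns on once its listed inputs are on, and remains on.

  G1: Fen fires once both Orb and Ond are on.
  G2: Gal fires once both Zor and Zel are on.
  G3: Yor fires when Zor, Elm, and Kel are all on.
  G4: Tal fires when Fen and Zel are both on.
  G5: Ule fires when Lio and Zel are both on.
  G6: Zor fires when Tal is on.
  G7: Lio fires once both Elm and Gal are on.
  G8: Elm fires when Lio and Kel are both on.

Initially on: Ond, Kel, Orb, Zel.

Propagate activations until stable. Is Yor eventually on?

No

Yor would need Zor, Elm, and Kel (G3), but Elm never turns on.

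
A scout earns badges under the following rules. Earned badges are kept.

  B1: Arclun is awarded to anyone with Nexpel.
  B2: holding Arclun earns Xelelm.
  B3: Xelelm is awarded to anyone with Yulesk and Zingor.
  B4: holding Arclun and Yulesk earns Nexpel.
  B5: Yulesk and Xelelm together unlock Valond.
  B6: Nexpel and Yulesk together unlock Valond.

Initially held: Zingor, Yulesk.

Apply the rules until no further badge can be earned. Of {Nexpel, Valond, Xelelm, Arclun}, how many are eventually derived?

With Yulesk and Zingor, Xelelm is earned (B3).
With Yulesk and Xelelm, Valond is earned (B5).
Nexpel would need Arclun and Yulesk (B4), but Arclun is never earned.
Valond: reached.
Xelelm: reached.
Arclun would need Nexpel (B1), but Nexpel is never earned.
Reached: Valond and Xelelm — 2 of the 4.

2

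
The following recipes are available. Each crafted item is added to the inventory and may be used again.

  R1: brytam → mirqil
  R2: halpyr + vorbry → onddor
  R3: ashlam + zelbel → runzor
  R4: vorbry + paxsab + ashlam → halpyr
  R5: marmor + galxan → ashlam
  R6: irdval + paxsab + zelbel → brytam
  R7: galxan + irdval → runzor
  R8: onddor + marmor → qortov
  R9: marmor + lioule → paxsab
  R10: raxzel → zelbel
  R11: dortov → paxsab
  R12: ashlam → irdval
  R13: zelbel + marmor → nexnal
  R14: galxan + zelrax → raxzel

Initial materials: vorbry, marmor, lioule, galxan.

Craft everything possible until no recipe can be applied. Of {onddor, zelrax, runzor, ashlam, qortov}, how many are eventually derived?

4

Using R5, marmor and galxan make ashlam.
marmor + lioule → paxsab (R9).
Using R4, vorbry, paxsab, and ashlam make halpyr.
ashlam → irdval (R12).
halpyr + vorbry → onddor (R2).
Using R7, galxan and irdval make runzor.
Using R8, onddor and marmor make qortov.
onddor: reached.
No rule produces zelrax, and it is not given.
runzor: reached.
ashlam: reached.
qortov: reached.
Reached: onddor, runzor, ashlam, and qortov — 4 of the 5.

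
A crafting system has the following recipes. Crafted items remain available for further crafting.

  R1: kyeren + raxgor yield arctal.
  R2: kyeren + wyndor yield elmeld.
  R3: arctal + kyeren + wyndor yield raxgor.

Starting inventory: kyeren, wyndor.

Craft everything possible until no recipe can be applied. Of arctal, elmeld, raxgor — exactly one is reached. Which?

elmeld

Using R2, kyeren and wyndor make elmeld.
arctal would need kyeren and raxgor (R1), but raxgor is never obtained. raxgor would need arctal, kyeren, and wyndor (R3), but arctal is never obtained.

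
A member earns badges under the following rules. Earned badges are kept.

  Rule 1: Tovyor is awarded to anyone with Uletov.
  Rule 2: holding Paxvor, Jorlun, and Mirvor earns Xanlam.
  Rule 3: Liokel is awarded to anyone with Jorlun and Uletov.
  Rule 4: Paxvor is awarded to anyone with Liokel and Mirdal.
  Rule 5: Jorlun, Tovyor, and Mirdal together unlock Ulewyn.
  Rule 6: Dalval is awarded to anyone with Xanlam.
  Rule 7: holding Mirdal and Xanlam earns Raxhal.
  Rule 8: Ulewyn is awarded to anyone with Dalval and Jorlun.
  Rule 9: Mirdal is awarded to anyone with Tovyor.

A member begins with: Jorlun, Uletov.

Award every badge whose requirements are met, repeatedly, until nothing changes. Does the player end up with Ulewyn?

Yes

With Uletov, Tovyor is earned (Rule 1).
With Tovyor, Mirdal is earned (Rule 9).
With Jorlun, Tovyor, and Mirdal, Ulewyn is earned (Rule 5).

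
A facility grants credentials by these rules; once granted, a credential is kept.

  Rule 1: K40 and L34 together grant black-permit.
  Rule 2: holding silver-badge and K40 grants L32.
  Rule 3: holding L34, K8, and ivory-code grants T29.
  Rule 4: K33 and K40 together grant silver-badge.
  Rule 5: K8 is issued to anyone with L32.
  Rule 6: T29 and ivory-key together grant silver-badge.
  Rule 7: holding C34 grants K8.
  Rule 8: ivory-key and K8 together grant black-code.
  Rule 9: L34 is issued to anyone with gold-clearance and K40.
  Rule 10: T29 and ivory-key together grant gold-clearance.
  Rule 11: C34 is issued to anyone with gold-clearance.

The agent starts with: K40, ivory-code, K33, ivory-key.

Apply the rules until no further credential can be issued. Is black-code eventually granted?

Yes

Holding K33 and K40 grants silver-badge (Rule 4).
Holding silver-badge and K40 grants L32 (Rule 2).
Holding L32 grants K8 (Rule 5).
Holding ivory-key and K8 grants black-code (Rule 8).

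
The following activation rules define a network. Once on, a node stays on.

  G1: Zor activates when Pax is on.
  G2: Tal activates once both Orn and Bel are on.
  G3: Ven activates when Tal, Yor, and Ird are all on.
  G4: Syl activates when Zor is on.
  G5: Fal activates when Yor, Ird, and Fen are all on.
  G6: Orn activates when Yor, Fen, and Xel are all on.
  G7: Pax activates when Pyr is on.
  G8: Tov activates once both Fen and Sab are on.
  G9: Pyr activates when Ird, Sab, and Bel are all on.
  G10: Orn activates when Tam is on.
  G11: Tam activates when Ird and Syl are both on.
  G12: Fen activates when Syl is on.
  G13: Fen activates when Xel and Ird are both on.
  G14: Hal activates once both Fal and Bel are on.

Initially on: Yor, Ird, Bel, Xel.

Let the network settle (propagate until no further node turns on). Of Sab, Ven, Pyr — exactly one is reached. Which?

Ven

G13: Xel and Ird on → Fen on.
Yor, Fen, and Xel are on, so Orn activates (G6).
G2: Orn and Bel on → Tal on.
G3: Tal, Yor, and Ird on → Ven on.
No rule produces Sab, and it is not given. Pyr would need Ird, Sab, and Bel (G9), but Sab never turns on.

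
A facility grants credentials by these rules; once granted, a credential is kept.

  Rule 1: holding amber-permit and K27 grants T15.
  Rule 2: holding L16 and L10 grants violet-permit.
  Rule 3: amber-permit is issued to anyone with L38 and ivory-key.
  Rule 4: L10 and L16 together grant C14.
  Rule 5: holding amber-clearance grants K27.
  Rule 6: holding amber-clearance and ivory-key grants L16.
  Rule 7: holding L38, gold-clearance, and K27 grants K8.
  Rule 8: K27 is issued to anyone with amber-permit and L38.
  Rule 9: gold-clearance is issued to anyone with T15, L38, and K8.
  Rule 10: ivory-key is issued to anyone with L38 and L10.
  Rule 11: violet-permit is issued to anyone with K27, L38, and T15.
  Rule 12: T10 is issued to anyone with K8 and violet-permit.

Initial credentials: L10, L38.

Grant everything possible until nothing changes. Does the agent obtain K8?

No

K8 would need L38, gold-clearance, and K27 (Rule 7), but gold-clearance is never granted.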